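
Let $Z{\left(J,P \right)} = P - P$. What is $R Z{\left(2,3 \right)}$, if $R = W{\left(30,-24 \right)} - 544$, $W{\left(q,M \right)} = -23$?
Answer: $0$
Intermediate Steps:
$Z{\left(J,P \right)} = 0$
$R = -567$ ($R = -23 - 544 = -567$)
$R Z{\left(2,3 \right)} = \left(-567\right) 0 = 0$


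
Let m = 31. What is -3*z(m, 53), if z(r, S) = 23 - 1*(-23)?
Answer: -138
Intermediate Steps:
z(r, S) = 46 (z(r, S) = 23 + 23 = 46)
-3*z(m, 53) = -3*46 = -138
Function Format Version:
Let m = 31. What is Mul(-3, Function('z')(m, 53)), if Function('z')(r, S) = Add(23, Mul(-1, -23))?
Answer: -138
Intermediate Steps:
Function('z')(r, S) = 46 (Function('z')(r, S) = Add(23, 23) = 46)
Mul(-3, Function('z')(m, 53)) = Mul(-3, 46) = -138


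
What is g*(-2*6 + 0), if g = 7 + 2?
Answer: -108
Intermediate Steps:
g = 9
g*(-2*6 + 0) = 9*(-2*6 + 0) = 9*(-12 + 0) = 9*(-12) = -108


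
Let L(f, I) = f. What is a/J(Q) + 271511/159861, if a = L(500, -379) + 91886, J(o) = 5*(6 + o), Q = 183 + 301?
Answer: 1102437164/27975675 ≈ 39.407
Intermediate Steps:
Q = 484
J(o) = 30 + 5*o
a = 92386 (a = 500 + 91886 = 92386)
a/J(Q) + 271511/159861 = 92386/(30 + 5*484) + 271511/159861 = 92386/(30 + 2420) + 271511*(1/159861) = 92386/2450 + 271511/159861 = 92386*(1/2450) + 271511/159861 = 6599/175 + 271511/159861 = 1102437164/27975675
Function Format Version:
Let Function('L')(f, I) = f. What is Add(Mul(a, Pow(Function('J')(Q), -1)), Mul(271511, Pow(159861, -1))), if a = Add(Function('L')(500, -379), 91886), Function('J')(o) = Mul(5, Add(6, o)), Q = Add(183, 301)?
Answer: Rational(1102437164, 27975675) ≈ 39.407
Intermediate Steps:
Q = 484
Function('J')(o) = Add(30, Mul(5, o))
a = 92386 (a = Add(500, 91886) = 92386)
Add(Mul(a, Pow(Function('J')(Q), -1)), Mul(271511, Pow(159861, -1))) = Add(Mul(92386, Pow(Add(30, Mul(5, 484)), -1)), Mul(271511, Pow(159861, -1))) = Add(Mul(92386, Pow(Add(30, 2420), -1)), Mul(271511, Rational(1, 159861))) = Add(Mul(92386, Pow(2450, -1)), Rational(271511, 159861)) = Add(Mul(92386, Rational(1, 2450)), Rational(271511, 159861)) = Add(Rational(6599, 175), Rational(271511, 159861)) = Rational(1102437164, 27975675)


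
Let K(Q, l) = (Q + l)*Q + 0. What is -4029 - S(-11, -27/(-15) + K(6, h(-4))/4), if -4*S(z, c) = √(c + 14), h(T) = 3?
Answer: -4029 + √2930/40 ≈ -4027.6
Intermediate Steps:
K(Q, l) = Q*(Q + l) (K(Q, l) = Q*(Q + l) + 0 = Q*(Q + l))
S(z, c) = -√(14 + c)/4 (S(z, c) = -√(c + 14)/4 = -√(14 + c)/4)
-4029 - S(-11, -27/(-15) + K(6, h(-4))/4) = -4029 - (-1)*√(14 + (-27/(-15) + (6*(6 + 3))/4))/4 = -4029 - (-1)*√(14 + (-27*(-1/15) + (6*9)*(¼)))/4 = -4029 - (-1)*√(14 + (9/5 + 54*(¼)))/4 = -4029 - (-1)*√(14 + (9/5 + 27/2))/4 = -4029 - (-1)*√(14 + 153/10)/4 = -4029 - (-1)*√(293/10)/4 = -4029 - (-1)*√2930/10/4 = -4029 - (-1)*√2930/40 = -4029 + √2930/40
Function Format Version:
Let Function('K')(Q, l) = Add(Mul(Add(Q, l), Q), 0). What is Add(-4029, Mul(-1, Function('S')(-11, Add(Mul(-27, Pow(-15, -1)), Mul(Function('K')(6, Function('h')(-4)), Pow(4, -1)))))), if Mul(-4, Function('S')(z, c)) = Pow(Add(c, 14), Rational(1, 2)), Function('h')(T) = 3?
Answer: Add(-4029, Mul(Rational(1, 40), Pow(2930, Rational(1, 2)))) ≈ -4027.6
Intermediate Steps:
Function('K')(Q, l) = Mul(Q, Add(Q, l)) (Function('K')(Q, l) = Add(Mul(Q, Add(Q, l)), 0) = Mul(Q, Add(Q, l)))
Function('S')(z, c) = Mul(Rational(-1, 4), Pow(Add(14, c), Rational(1, 2))) (Function('S')(z, c) = Mul(Rational(-1, 4), Pow(Add(c, 14), Rational(1, 2))) = Mul(Rational(-1, 4), Pow(Add(14, c), Rational(1, 2))))
Add(-4029, Mul(-1, Function('S')(-11, Add(Mul(-27, Pow(-15, -1)), Mul(Function('K')(6, Function('h')(-4)), Pow(4, -1)))))) = Add(-4029, Mul(-1, Mul(Rational(-1, 4), Pow(Add(14, Add(Mul(-27, Pow(-15, -1)), Mul(Mul(6, Add(6, 3)), Pow(4, -1)))), Rational(1, 2))))) = Add(-4029, Mul(-1, Mul(Rational(-1, 4), Pow(Add(14, Add(Mul(-27, Rational(-1, 15)), Mul(Mul(6, 9), Rational(1, 4)))), Rational(1, 2))))) = Add(-4029, Mul(-1, Mul(Rational(-1, 4), Pow(Add(14, Add(Rational(9, 5), Mul(54, Rational(1, 4)))), Rational(1, 2))))) = Add(-4029, Mul(-1, Mul(Rational(-1, 4), Pow(Add(14, Add(Rational(9, 5), Rational(27, 2))), Rational(1, 2))))) = Add(-4029, Mul(-1, Mul(Rational(-1, 4), Pow(Add(14, Rational(153, 10)), Rational(1, 2))))) = Add(-4029, Mul(-1, Mul(Rational(-1, 4), Pow(Rational(293, 10), Rational(1, 2))))) = Add(-4029, Mul(-1, Mul(Rational(-1, 4), Mul(Rational(1, 10), Pow(2930, Rational(1, 2)))))) = Add(-4029, Mul(-1, Mul(Rational(-1, 40), Pow(2930, Rational(1, 2))))) = Add(-4029, Mul(Rational(1, 40), Pow(2930, Rational(1, 2))))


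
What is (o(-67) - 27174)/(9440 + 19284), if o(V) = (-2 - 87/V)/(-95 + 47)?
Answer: -87391537/92376384 ≈ -0.94604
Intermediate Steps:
o(V) = 1/24 + 29/(16*V) (o(V) = (-2 - 87/V)/(-48) = (-2 - 87/V)*(-1/48) = 1/24 + 29/(16*V))
(o(-67) - 27174)/(9440 + 19284) = ((1/48)*(87 + 2*(-67))/(-67) - 27174)/(9440 + 19284) = ((1/48)*(-1/67)*(87 - 134) - 27174)/28724 = ((1/48)*(-1/67)*(-47) - 27174)*(1/28724) = (47/3216 - 27174)*(1/28724) = -87391537/3216*1/28724 = -87391537/92376384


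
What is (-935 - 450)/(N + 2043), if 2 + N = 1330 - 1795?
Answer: -1385/1576 ≈ -0.87881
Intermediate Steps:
N = -467 (N = -2 + (1330 - 1795) = -2 - 465 = -467)
(-935 - 450)/(N + 2043) = (-935 - 450)/(-467 + 2043) = -1385/1576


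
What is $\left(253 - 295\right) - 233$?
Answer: $-275$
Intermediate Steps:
$\left(253 - 295\right) - 233 = -42 - 233 = -275$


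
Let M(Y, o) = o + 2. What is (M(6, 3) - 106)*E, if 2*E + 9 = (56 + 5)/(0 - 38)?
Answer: 40703/76 ≈ 535.57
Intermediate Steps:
E = -403/76 (E = -9/2 + ((56 + 5)/(0 - 38))/2 = -9/2 + (61/(-38))/2 = -9/2 + (61*(-1/38))/2 = -9/2 + (½)*(-61/38) = -9/2 - 61/76 = -403/76 ≈ -5.3026)
M(Y, o) = 2 + o
(M(6, 3) - 106)*E = ((2 + 3) - 106)*(-403/76) = (5 - 106)*(-403/76) = -101*(-403/76) = 40703/76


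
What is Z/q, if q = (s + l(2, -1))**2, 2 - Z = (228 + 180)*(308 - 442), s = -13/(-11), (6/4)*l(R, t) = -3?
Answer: 6615554/81 ≈ 81674.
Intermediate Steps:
l(R, t) = -2 (l(R, t) = (2/3)*(-3) = -2)
s = 13/11 (s = -13*(-1/11) = 13/11 ≈ 1.1818)
Z = 54674 (Z = 2 - (228 + 180)*(308 - 442) = 2 - 408*(-134) = 2 - 1*(-54672) = 2 + 54672 = 54674)
q = 81/121 (q = (13/11 - 2)**2 = (-9/11)**2 = 81/121 ≈ 0.66942)
Z/q = 54674/(81/121) = 54674*(121/81) = 6615554/81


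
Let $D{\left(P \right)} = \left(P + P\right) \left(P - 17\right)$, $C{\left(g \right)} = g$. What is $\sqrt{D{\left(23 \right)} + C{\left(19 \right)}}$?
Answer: $\sqrt{295} \approx 17.176$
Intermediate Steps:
$D{\left(P \right)} = 2 P \left(-17 + P\right)$
$\sqrt{D{\left(23 \right)} + C{\left(19 \right)}} = \sqrt{2 \cdot 23 \left(-17 + 23\right) + 19} = \sqrt{2 \cdot 23 \cdot 6 + 19} = \sqrt{276 + 19} = \sqrt{295}$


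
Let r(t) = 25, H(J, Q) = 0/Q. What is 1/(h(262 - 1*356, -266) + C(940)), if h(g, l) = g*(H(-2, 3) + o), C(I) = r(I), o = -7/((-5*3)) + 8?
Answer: -15/11563 ≈ -0.0012972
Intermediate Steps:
H(J, Q) = 0
o = 127/15 (o = -7/(-15) + 8 = -7*(-1/15) + 8 = 7/15 + 8 = 127/15 ≈ 8.4667)
C(I) = 25
h(g, l) = 127*g/15 (h(g, l) = g*(0 + 127/15) = g*(127/15) = 127*g/15)
1/(h(262 - 1*356, -266) + C(940)) = 1/(127*(262 - 1*356)/15 + 25) = 1/(127*(262 - 356)/15 + 25) = 1/((127/15)*(-94) + 25) = 1/(-11938/15 + 25) = 1/(-11563/15) = -15/11563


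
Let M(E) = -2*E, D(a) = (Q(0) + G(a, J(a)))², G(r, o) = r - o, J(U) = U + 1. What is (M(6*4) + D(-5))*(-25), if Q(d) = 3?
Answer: 1100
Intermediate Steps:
J(U) = 1 + U
D(a) = 4 (D(a) = (3 + (a - (1 + a)))² = (3 + (a + (-1 - a)))² = (3 - 1)² = 2² = 4)
(M(6*4) + D(-5))*(-25) = (-12*4 + 4)*(-25) = (-2*24 + 4)*(-25) = (-48 + 4)*(-25) = -44*(-25) = 1100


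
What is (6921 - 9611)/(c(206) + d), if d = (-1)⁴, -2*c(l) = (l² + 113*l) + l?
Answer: 2690/32959 ≈ 0.081617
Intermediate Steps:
c(l) = -57*l - l²/2 (c(l) = -((l² + 113*l) + l)/2 = -(l² + 114*l)/2 = -57*l - l²/2)
d = 1
(6921 - 9611)/(c(206) + d) = (6921 - 9611)/(-½*206*(114 + 206) + 1) = -2690/(-½*206*320 + 1) = -2690/(-32960 + 1) = -2690/(-32959) = -2690*(-1/32959) = 2690/32959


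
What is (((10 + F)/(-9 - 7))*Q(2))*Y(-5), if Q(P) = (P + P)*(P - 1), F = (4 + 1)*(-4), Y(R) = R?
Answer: -25/2 ≈ -12.500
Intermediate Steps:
F = -20 (F = 5*(-4) = -20)
Q(P) = 2*P*(-1 + P) (Q(P) = (2*P)*(-1 + P) = 2*P*(-1 + P))
(((10 + F)/(-9 - 7))*Q(2))*Y(-5) = (((10 - 20)/(-9 - 7))*(2*2*(-1 + 2)))*(-5) = ((-10/(-16))*(2*2*1))*(-5) = (-10*(-1/16)*4)*(-5) = ((5/8)*4)*(-5) = (5/2)*(-5) = -25/2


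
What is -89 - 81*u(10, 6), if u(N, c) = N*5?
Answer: -4139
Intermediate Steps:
u(N, c) = 5*N
-89 - 81*u(10, 6) = -89 - 405*10 = -89 - 81*50 = -89 - 4050 = -4139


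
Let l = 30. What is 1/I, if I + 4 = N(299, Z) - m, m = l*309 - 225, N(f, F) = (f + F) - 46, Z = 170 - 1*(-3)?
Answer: -1/8623 ≈ -0.00011597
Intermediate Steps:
Z = 173 (Z = 170 + 3 = 173)
N(f, F) = -46 + F + f (N(f, F) = (F + f) - 46 = -46 + F + f)
m = 9045 (m = 30*309 - 225 = 9270 - 225 = 9045)
I = -8623 (I = -4 + ((-46 + 173 + 299) - 1*9045) = -4 + (426 - 9045) = -4 - 8619 = -8623)
1/I = 1/(-8623) = -1/8623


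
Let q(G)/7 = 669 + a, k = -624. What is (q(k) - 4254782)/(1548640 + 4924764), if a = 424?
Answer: -606733/924772 ≈ -0.65609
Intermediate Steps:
q(G) = 7651 (q(G) = 7*(669 + 424) = 7*1093 = 7651)
(q(k) - 4254782)/(1548640 + 4924764) = (7651 - 4254782)/(1548640 + 4924764) = -4247131/6473404 = -4247131*1/6473404 = -606733/924772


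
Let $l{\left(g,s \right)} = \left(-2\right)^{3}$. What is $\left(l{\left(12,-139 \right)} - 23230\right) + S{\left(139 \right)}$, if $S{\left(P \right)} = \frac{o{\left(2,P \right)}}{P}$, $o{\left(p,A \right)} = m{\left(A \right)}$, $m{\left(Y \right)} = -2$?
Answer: $- \frac{3230084}{139} \approx -23238.0$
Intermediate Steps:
$o{\left(p,A \right)} = -2$
$S{\left(P \right)} = - \frac{2}{P}$
$l{\left(g,s \right)} = -8$
$\left(l{\left(12,-139 \right)} - 23230\right) + S{\left(139 \right)} = \left(-8 - 23230\right) - \frac{2}{139} = -23238 - \frac{2}{139} = - \frac{3230084}{139}$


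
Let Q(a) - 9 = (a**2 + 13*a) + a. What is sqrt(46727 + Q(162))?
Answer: 4*sqrt(4703) ≈ 274.31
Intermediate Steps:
Q(a) = 9 + a**2 + 14*a (Q(a) = 9 + ((a**2 + 13*a) + a) = 9 + (a**2 + 14*a) = 9 + a**2 + 14*a)
sqrt(46727 + Q(162)) = sqrt(46727 + (9 + 162**2 + 14*162)) = sqrt(46727 + (9 + 26244 + 2268)) = sqrt(46727 + 28521) = sqrt(75248) = 4*sqrt(4703)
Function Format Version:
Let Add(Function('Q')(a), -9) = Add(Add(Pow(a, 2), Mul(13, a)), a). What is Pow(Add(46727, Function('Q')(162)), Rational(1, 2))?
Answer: Mul(4, Pow(4703, Rational(1, 2))) ≈ 274.31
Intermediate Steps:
Function('Q')(a) = Add(9, Pow(a, 2), Mul(14, a)) (Function('Q')(a) = Add(9, Add(Add(Pow(a, 2), Mul(13, a)), a)) = Add(9, Add(Pow(a, 2), Mul(14, a))) = Add(9, Pow(a, 2), Mul(14, a)))
Pow(Add(46727, Function('Q')(162)), Rational(1, 2)) = Pow(Add(46727, Add(9, Pow(162, 2), Mul(14, 162))), Rational(1, 2)) = Pow(Add(46727, Add(9, 26244, 2268)), Rational(1, 2)) = Pow(Add(46727, 28521), Rational(1, 2)) = Pow(75248, Rational(1, 2)) = Mul(4, Pow(4703, Rational(1, 2)))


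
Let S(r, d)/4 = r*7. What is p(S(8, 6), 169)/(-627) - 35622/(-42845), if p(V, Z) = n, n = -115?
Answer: 130441/128535 ≈ 1.0148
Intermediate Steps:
S(r, d) = 28*r (S(r, d) = 4*(r*7) = 4*(7*r) = 28*r)
p(V, Z) = -115
p(S(8, 6), 169)/(-627) - 35622/(-42845) = -115/(-627) - 35622/(-42845) = -115*(-1/627) - 35622*(-1/42845) = 115/627 + 35622/42845 = 130441/128535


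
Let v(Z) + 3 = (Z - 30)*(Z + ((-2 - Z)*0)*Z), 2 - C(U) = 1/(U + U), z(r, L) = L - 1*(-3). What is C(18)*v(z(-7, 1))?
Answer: -7597/36 ≈ -211.03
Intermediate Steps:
z(r, L) = 3 + L (z(r, L) = L + 3 = 3 + L)
C(U) = 2 - 1/(2*U) (C(U) = 2 - 1/(U + U) = 2 - 1/(2*U))
v(Z) = -3 + Z*(-30 + Z) (v(Z) = -3 + (Z - 30)*(Z + ((-2 - Z)*0)*Z) = -3 + (-30 + Z)*(Z + 0*Z) = -3 + (-30 + Z)*(Z + 0) = -3 + (-30 + Z)*Z = -3 + Z*(-30 + Z))
C(18)*v(z(-7, 1)) = (2 - ½/18)*(-3 + (3 + 1)² - 30*(3 + 1)) = (2 - ½*1/18)*(-3 + 4² - 30*4) = (2 - 1/36)*(-3 + 16 - 120) = (71/36)*(-107) = -7597/36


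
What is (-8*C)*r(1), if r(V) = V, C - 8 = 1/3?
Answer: -200/3 ≈ -66.667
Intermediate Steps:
C = 25/3 (C = 8 + 1/3 = 8 + ⅓ = 25/3 ≈ 8.3333)
(-8*C)*r(1) = -8*25/3*1 = -200/3*1 = -200/3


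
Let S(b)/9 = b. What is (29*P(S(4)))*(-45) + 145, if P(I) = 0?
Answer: 145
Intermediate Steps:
S(b) = 9*b
(29*P(S(4)))*(-45) + 145 = (29*0)*(-45) + 145 = 0*(-45) + 145 = 0 + 145 = 145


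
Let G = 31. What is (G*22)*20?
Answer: 13640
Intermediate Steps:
(G*22)*20 = (31*22)*20 = 682*20 = 13640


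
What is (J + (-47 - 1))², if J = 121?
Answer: 5329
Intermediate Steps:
(J + (-47 - 1))² = (121 + (-47 - 1))² = (121 - 48)² = 73² = 5329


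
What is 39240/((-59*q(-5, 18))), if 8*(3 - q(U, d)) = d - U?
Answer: -313920/59 ≈ -5320.7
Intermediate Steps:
q(U, d) = 3 - d/8 + U/8 (q(U, d) = 3 - (d - U)/8 = 3 + (-d/8 + U/8) = 3 - d/8 + U/8)
39240/((-59*q(-5, 18))) = 39240/((-59*(3 - ⅛*18 + (⅛)*(-5)))) = 39240/((-59*(3 - 9/4 - 5/8))) = 39240/((-59*⅛)) = 39240/(-59/8) = 39240*(-8/59) = -313920/59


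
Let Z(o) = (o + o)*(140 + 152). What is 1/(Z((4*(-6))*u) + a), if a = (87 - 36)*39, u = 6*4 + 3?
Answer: -1/376443 ≈ -2.6564e-6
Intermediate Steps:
u = 27 (u = 24 + 3 = 27)
a = 1989 (a = 51*39 = 1989)
Z(o) = 584*o (Z(o) = (2*o)*292 = 584*o)
1/(Z((4*(-6))*u) + a) = 1/(584*((4*(-6))*27) + 1989) = 1/(584*(-24*27) + 1989) = 1/(584*(-648) + 1989) = 1/(-378432 + 1989) = 1/(-376443) = -1/376443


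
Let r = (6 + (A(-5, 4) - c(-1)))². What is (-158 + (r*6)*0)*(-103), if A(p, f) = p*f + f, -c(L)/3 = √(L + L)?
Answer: 16274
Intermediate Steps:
c(L) = -3*√2*√L (c(L) = -3*√(L + L) = -3*√2*√L)
A(p, f) = f + f*p (A(p, f) = f*p + f = f + f*p)
r = (-10 + 3*I*√2)² (r = (6 + (4*(1 - 5) - (-3)*√2*√(-1)))² = (6 + (4*(-4) - (-3)*√2*I))² = (6 + (-16 - (-3)*I*√2))² = (6 + (-16 + 3*I*√2))² = (-10 + 3*I*√2)² ≈ 82.0 - 84.853*I)
(-158 + (r*6)*0)*(-103) = (-158 + ((82 - 60*I*√2)*6)*0)*(-103) = (-158 + (492 - 360*I*√2)*0)*(-103) = (-158 + 0)*(-103) = -158*(-103) = 16274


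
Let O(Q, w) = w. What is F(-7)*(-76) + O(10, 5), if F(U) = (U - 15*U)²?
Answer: -729899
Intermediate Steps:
F(U) = 196*U² (F(U) = (U - 15*U)² = (-14*U)² = 196*U²)
F(-7)*(-76) + O(10, 5) = (196*(-7)²)*(-76) + 5 = (196*49)*(-76) + 5 = 9604*(-76) + 5 = -729904 + 5 = -729899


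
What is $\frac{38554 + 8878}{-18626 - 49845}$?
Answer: $- \frac{47432}{68471} \approx -0.69273$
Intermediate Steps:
$\frac{38554 + 8878}{-18626 - 49845} = \frac{47432}{-68471} = 47432 \left(- \frac{1}{68471}\right) = - \frac{47432}{68471}$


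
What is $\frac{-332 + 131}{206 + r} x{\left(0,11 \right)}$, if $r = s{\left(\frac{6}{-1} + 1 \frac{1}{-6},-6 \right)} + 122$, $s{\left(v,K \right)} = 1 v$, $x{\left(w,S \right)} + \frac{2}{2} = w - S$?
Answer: $\frac{14472}{1931} \approx 7.4946$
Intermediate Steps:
$x{\left(w,S \right)} = -1 + w - S$ ($x{\left(w,S \right)} = -1 - \left(S - w\right) = -1 + w - S$)
$s{\left(v,K \right)} = v$
$r = \frac{695}{6}$ ($r = \left(\frac{6}{-1} + 1 \frac{1}{-6}\right) + 122 = \left(6 \left(-1\right) + 1 \left(- \frac{1}{6}\right)\right) + 122 = \left(-6 - \frac{1}{6}\right) + 122 = - \frac{37}{6} + 122 = \frac{695}{6} \approx 115.83$)
$\frac{-332 + 131}{206 + r} x{\left(0,11 \right)} = \frac{-332 + 131}{206 + \frac{695}{6}} \left(-1 + 0 - 11\right) = - \frac{201}{\frac{1931}{6}} \left(-1 + 0 - 11\right) = \left(-201\right) \frac{6}{1931} \left(-12\right) = \left(- \frac{1206}{1931}\right) \left(-12\right) = \frac{14472}{1931}$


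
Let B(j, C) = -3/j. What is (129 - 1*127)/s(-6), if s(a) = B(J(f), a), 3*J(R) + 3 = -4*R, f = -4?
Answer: -26/9 ≈ -2.8889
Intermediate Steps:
J(R) = -1 - 4*R/3 (J(R) = -1 + (-4*R)/3 = -1 - 4*R/3)
s(a) = -9/13 (s(a) = -3/(-1 - 4/3*(-4)) = -3/(-1 + 16/3) = -3/13/3 = -3*3/13 = -9/13)
(129 - 1*127)/s(-6) = (129 - 1*127)/(-9/13) = (129 - 127)*(-13/9) = 2*(-13/9) = -26/9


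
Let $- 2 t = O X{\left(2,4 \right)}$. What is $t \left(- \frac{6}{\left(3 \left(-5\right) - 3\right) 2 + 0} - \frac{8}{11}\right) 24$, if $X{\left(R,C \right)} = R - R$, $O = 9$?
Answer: $0$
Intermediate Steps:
$X{\left(R,C \right)} = 0$
$t = 0$ ($t = - \frac{9 \cdot 0}{2} = \left(- \frac{1}{2}\right) 0 = 0$)
$t \left(- \frac{6}{\left(3 \left(-5\right) - 3\right) 2 + 0} - \frac{8}{11}\right) 24 = 0 \left(- \frac{6}{\left(3 \left(-5\right) - 3\right) 2 + 0} - \frac{8}{11}\right) 24 = 0 \left(- \frac{6}{\left(-15 - 3\right) 2 + 0} - \frac{8}{11}\right) 24 = 0 \left(- \frac{6}{\left(-18\right) 2 + 0} - \frac{8}{11}\right) 24 = 0 \left(- \frac{6}{-36 + 0} - \frac{8}{11}\right) 24 = 0 \left(- \frac{6}{-36} - \frac{8}{11}\right) 24 = 0 \left(\left(-6\right) \left(- \frac{1}{36}\right) - \frac{8}{11}\right) 24 = 0 \left(\frac{1}{6} - \frac{8}{11}\right) 24 = 0 \left(- \frac{37}{66}\right) 24 = 0 \cdot 24 = 0$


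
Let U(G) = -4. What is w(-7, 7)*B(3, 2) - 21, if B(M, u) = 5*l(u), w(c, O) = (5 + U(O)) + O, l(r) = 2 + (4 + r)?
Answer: 299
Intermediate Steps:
l(r) = 6 + r
w(c, O) = 1 + O (w(c, O) = (5 - 4) + O = 1 + O)
B(M, u) = 30 + 5*u (B(M, u) = 5*(6 + u) = 30 + 5*u)
w(-7, 7)*B(3, 2) - 21 = (1 + 7)*(30 + 5*2) - 21 = 8*(30 + 10) - 21 = 8*40 - 21 = 320 - 21 = 299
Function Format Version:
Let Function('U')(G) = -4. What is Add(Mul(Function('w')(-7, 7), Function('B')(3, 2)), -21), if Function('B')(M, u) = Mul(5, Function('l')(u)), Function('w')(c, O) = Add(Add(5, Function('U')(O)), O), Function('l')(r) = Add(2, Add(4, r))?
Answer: 299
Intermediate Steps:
Function('l')(r) = Add(6, r)
Function('w')(c, O) = Add(1, O) (Function('w')(c, O) = Add(Add(5, -4), O) = Add(1, O))
Function('B')(M, u) = Add(30, Mul(5, u)) (Function('B')(M, u) = Mul(5, Add(6, u)) = Add(30, Mul(5, u)))
Add(Mul(Function('w')(-7, 7), Function('B')(3, 2)), -21) = Add(Mul(Add(1, 7), Add(30, Mul(5, 2))), -21) = Add(Mul(8, Add(30, 10)), -21) = Add(Mul(8, 40), -21) = Add(320, -21) = 299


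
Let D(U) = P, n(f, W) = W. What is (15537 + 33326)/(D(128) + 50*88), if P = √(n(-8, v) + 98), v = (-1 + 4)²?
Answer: 214997200/19359893 - 48863*√107/19359893 ≈ 11.079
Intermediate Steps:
v = 9 (v = 3² = 9)
P = √107 (P = √(9 + 98) = √107 ≈ 10.344)
D(U) = √107
(15537 + 33326)/(D(128) + 50*88) = (15537 + 33326)/(√107 + 50*88) = 48863/(√107 + 4400) = 48863/(4400 + √107)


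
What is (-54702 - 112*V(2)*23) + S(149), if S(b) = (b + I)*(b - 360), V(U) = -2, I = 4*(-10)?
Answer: -72549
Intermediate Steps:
I = -40
S(b) = (-360 + b)*(-40 + b) (S(b) = (b - 40)*(b - 360) = (-40 + b)*(-360 + b) = (-360 + b)*(-40 + b))
(-54702 - 112*V(2)*23) + S(149) = (-54702 - (-224)*23) + (14400 + 149² - 400*149) = (-54702 - 112*(-46)) + (14400 + 22201 - 59600) = (-54702 + 5152) - 22999 = -49550 - 22999 = -72549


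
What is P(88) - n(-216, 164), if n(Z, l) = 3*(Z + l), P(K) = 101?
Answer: 257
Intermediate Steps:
n(Z, l) = 3*Z + 3*l
P(88) - n(-216, 164) = 101 - (3*(-216) + 3*164) = 101 - (-648 + 492) = 101 - 1*(-156) = 101 + 156 = 257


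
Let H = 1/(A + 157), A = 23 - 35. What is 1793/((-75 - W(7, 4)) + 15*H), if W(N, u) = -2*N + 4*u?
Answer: -51997/2230 ≈ -23.317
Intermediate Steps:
A = -12
H = 1/145 (H = 1/(-12 + 157) = 1/145 ≈ 0.0068966)
1793/((-75 - W(7, 4)) + 15*H) = 1793/((-75 - (-2*7 + 4*4)) + 15*(1/145)) = 1793/((-75 - (-14 + 16)) + 3/29) = 1793/((-75 - 1*2) + 3/29) = 1793/((-75 - 2) + 3/29) = 1793/(-77 + 3/29) = 1793/(-2230/29) = 1793*(-29/2230) = -51997/2230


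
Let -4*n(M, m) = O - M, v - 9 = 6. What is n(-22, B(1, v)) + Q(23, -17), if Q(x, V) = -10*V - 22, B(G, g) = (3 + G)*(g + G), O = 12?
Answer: 279/2 ≈ 139.50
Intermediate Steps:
v = 15 (v = 9 + 6 = 15)
B(G, g) = (3 + G)*(G + g)
Q(x, V) = -22 - 10*V
n(M, m) = -3 + M/4 (n(M, m) = -(12 - M)/4 = -3 + M/4)
n(-22, B(1, v)) + Q(23, -17) = (-3 + (¼)*(-22)) + (-22 - 10*(-17)) = (-3 - 11/2) + (-22 + 170) = -17/2 + 148 = 279/2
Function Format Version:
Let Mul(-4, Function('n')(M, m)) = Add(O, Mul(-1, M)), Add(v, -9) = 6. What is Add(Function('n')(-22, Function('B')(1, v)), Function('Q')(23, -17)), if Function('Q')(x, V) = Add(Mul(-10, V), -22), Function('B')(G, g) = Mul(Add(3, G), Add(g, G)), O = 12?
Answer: Rational(279, 2) ≈ 139.50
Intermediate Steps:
v = 15 (v = Add(9, 6) = 15)
Function('B')(G, g) = Mul(Add(3, G), Add(G, g))
Function('Q')(x, V) = Add(-22, Mul(-10, V))
Function('n')(M, m) = Add(-3, Mul(Rational(1, 4), M)) (Function('n')(M, m) = Mul(Rational(-1, 4), Add(12, Mul(-1, M))) = Add(-3, Mul(Rational(1, 4), M)))
Add(Function('n')(-22, Function('B')(1, v)), Function('Q')(23, -17)) = Add(Add(-3, Mul(Rational(1, 4), -22)), Add(-22, Mul(-10, -17))) = Add(Add(-3, Rational(-11, 2)), Add(-22, 170)) = Add(Rational(-17, 2), 148) = Rational(279, 2)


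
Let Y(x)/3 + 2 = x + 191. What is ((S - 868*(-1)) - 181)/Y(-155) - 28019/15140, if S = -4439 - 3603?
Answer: -57106319/772140 ≈ -73.958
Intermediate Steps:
Y(x) = 567 + 3*x (Y(x) = -6 + 3*(x + 191) = -6 + 3*(191 + x) = -6 + (573 + 3*x) = 567 + 3*x)
S = -8042
((S - 868*(-1)) - 181)/Y(-155) - 28019/15140 = ((-8042 - 868*(-1)) - 181)/(567 + 3*(-155)) - 28019/15140 = ((-8042 + 868) - 181)/(567 - 465) - 28019*1/15140 = (-7174 - 181)/102 - 28019/15140 = -7355*1/102 - 28019/15140 = -7355/102 - 28019/15140 = -57106319/772140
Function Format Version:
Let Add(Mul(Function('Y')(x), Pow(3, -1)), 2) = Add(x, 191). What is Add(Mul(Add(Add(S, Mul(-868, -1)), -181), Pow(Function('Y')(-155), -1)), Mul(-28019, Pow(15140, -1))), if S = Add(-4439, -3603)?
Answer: Rational(-57106319, 772140) ≈ -73.958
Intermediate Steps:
Function('Y')(x) = Add(567, Mul(3, x)) (Function('Y')(x) = Add(-6, Mul(3, Add(x, 191))) = Add(-6, Mul(3, Add(191, x))) = Add(-6, Add(573, Mul(3, x))) = Add(567, Mul(3, x)))
S = -8042
Add(Mul(Add(Add(S, Mul(-868, -1)), -181), Pow(Function('Y')(-155), -1)), Mul(-28019, Pow(15140, -1))) = Add(Mul(Add(Add(-8042, Mul(-868, -1)), -181), Pow(Add(567, Mul(3, -155)), -1)), Mul(-28019, Pow(15140, -1))) = Add(Mul(Add(Add(-8042, 868), -181), Pow(Add(567, -465), -1)), Mul(-28019, Rational(1, 15140))) = Add(Mul(Add(-7174, -181), Pow(102, -1)), Rational(-28019, 15140)) = Add(Mul(-7355, Rational(1, 102)), Rational(-28019, 15140)) = Add(Rational(-7355, 102), Rational(-28019, 15140)) = Rational(-57106319, 772140)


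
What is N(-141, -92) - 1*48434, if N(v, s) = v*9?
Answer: -49703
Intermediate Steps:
N(v, s) = 9*v
N(-141, -92) - 1*48434 = 9*(-141) - 1*48434 = -1269 - 48434 = -49703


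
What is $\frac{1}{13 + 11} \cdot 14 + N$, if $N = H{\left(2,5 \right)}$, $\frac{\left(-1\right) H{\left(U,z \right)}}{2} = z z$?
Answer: $- \frac{593}{12} \approx -49.417$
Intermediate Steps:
$H{\left(U,z \right)} = - 2 z^{2}$ ($H{\left(U,z \right)} = - 2 z z = - 2 z^{2}$)
$N = -50$ ($N = - 2 \cdot 5^{2} = \left(-2\right) 25 = -50$)
$\frac{1}{13 + 11} \cdot 14 + N = \frac{1}{13 + 11} \cdot 14 - 50 = \frac{1}{24} \cdot 14 - 50 = \frac{7}{12} - 50 = - \frac{593}{12}$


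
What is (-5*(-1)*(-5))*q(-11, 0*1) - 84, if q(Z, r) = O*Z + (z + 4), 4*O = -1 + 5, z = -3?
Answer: 166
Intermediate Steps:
O = 1 (O = (-1 + 5)/4 = (1/4)*4 = 1)
q(Z, r) = 1 + Z (q(Z, r) = 1*Z + (-3 + 4) = Z + 1 = 1 + Z)
(-5*(-1)*(-5))*q(-11, 0*1) - 84 = (-5*(-1)*(-5))*(1 - 11) - 84 = (5*(-5))*(-10) - 84 = -25*(-10) - 84 = 250 - 84 = 166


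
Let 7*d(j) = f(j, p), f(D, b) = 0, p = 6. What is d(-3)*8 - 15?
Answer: -15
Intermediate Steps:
d(j) = 0 (d(j) = (⅐)*0 = 0)
d(-3)*8 - 15 = 0*8 - 15 = 0 - 15 = -15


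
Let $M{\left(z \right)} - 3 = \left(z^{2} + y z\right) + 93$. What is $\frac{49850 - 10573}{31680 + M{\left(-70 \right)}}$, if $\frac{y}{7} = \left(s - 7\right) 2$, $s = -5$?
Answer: $\frac{39277}{48436} \approx 0.81091$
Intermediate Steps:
$y = -168$ ($y = 7 \left(-5 - 7\right) 2 = 7 \left(\left(-12\right) 2\right) = 7 \left(-24\right) = -168$)
$M{\left(z \right)} = 96 + z^{2} - 168 z$ ($M{\left(z \right)} = 3 + \left(\left(z^{2} - 168 z\right) + 93\right) = 3 + \left(93 + z^{2} - 168 z\right) = 96 + z^{2} - 168 z$)
$\frac{49850 - 10573}{31680 + M{\left(-70 \right)}} = \frac{49850 - 10573}{31680 + \left(96 + \left(-70\right)^{2} - -11760\right)} = \frac{39277}{31680 + \left(96 + 4900 + 11760\right)} = \frac{39277}{31680 + 16756} = \frac{39277}{48436}$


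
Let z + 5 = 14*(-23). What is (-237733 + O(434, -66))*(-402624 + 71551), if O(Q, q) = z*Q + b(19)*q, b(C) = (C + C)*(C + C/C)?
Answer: 142298817203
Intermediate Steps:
b(C) = 2*C*(1 + C) (b(C) = (2*C)*(C + 1) = (2*C)*(1 + C) = 2*C*(1 + C))
z = -327 (z = -5 + 14*(-23) = -5 - 322 = -327)
O(Q, q) = -327*Q + 760*q (O(Q, q) = -327*Q + (2*19*(1 + 19))*q = -327*Q + (2*19*20)*q = -327*Q + 760*q)
(-237733 + O(434, -66))*(-402624 + 71551) = (-237733 + (-327*434 + 760*(-66)))*(-402624 + 71551) = (-237733 + (-141918 - 50160))*(-331073) = (-237733 - 192078)*(-331073) = -429811*(-331073) = 142298817203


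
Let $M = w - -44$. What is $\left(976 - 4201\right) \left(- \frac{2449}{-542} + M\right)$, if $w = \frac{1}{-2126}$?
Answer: $- \frac{45074922000}{288073} \approx -1.5647 \cdot 10^{5}$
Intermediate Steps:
$w = - \frac{1}{2126} \approx -0.00047037$
$M = \frac{93543}{2126}$ ($M = - \frac{1}{2126} - -44 = - \frac{1}{2126} + 44 = \frac{93543}{2126} \approx 44.0$)
$\left(976 - 4201\right) \left(- \frac{2449}{-542} + M\right) = \left(976 - 4201\right) \left(- \frac{2449}{-542} + \frac{93543}{2126}\right) = - 3225 \left(\left(-2449\right) \left(- \frac{1}{542}\right) + \frac{93543}{2126}\right) = - 3225 \left(\frac{2449}{542} + \frac{93543}{2126}\right) = \left(-3225\right) \frac{13976720}{288073} = - \frac{45074922000}{288073}$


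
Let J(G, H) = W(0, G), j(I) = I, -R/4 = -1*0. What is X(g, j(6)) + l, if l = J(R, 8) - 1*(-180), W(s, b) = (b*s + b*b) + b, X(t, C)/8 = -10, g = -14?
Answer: 100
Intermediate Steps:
R = 0 (R = -(-4)*0 = -4*0 = 0)
X(t, C) = -80 (X(t, C) = 8*(-10) = -80)
W(s, b) = b + b² + b*s (W(s, b) = (b*s + b²) + b = (b² + b*s) + b = b + b² + b*s)
J(G, H) = G*(1 + G) (J(G, H) = G*(1 + G + 0) = G*(1 + G))
l = 180 (l = 0*(1 + 0) - 1*(-180) = 0*1 + 180 = 0 + 180 = 180)
X(g, j(6)) + l = -80 + 180 = 100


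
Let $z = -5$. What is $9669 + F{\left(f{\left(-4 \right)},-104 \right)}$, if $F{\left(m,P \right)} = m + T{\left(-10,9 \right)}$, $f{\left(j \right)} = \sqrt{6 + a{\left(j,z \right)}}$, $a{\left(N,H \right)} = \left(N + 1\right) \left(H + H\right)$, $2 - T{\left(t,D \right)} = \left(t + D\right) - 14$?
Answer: $9692$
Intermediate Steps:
$T{\left(t,D \right)} = 16 - D - t$ ($T{\left(t,D \right)} = 2 - \left(\left(t + D\right) - 14\right) = 2 - \left(\left(D + t\right) - 14\right) = 2 - \left(-14 + D + t\right) = 16 - D - t$)
$a{\left(N,H \right)} = 2 H \left(1 + N\right)$ ($a{\left(N,H \right)} = \left(1 + N\right) 2 H = 2 H \left(1 + N\right)$)
$f{\left(j \right)} = \sqrt{-4 - 10 j}$ ($f{\left(j \right)} = \sqrt{6 + 2 \left(-5\right) \left(1 + j\right)} = \sqrt{6 - \left(10 + 10 j\right)} = \sqrt{-4 - 10 j}$)
$F{\left(m,P \right)} = 17 + m$ ($F{\left(m,P \right)} = m - -17 = m + \left(16 - 9 + 10\right) = m + 17 = 17 + m$)
$9669 + F{\left(f{\left(-4 \right)},-104 \right)} = 9669 + \left(17 + \sqrt{-4 - -40}\right) = 9669 + \left(17 + \sqrt{-4 + 40}\right) = 9669 + \left(17 + \sqrt{36}\right) = 9669 + \left(17 + 6\right) = 9669 + 23 = 9692$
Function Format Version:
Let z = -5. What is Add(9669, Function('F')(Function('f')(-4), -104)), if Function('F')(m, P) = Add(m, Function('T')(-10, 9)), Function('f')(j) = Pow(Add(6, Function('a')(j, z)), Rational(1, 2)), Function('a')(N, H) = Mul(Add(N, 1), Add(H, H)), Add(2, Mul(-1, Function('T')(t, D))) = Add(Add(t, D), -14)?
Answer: 9692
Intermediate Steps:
Function('T')(t, D) = Add(16, Mul(-1, D), Mul(-1, t)) (Function('T')(t, D) = Add(2, Mul(-1, Add(Add(t, D), -14))) = Add(2, Mul(-1, Add(Add(D, t), -14))) = Add(2, Mul(-1, Add(-14, D, t))) = Add(2, Add(14, Mul(-1, D), Mul(-1, t))) = Add(16, Mul(-1, D), Mul(-1, t)))
Function('a')(N, H) = Mul(2, H, Add(1, N)) (Function('a')(N, H) = Mul(Add(1, N), Mul(2, H)) = Mul(2, H, Add(1, N)))
Function('f')(j) = Pow(Add(-4, Mul(-10, j)), Rational(1, 2)) (Function('f')(j) = Pow(Add(6, Mul(2, -5, Add(1, j))), Rational(1, 2)) = Pow(Add(6, Add(-10, Mul(-10, j))), Rational(1, 2)) = Pow(Add(-4, Mul(-10, j)), Rational(1, 2)))
Function('F')(m, P) = Add(17, m) (Function('F')(m, P) = Add(m, Add(16, Mul(-1, 9), Mul(-1, -10))) = Add(m, Add(16, -9, 10)) = Add(m, 17) = Add(17, m))
Add(9669, Function('F')(Function('f')(-4), -104)) = Add(9669, Add(17, Pow(Add(-4, Mul(-10, -4)), Rational(1, 2)))) = Add(9669, Add(17, Pow(Add(-4, 40), Rational(1, 2)))) = Add(9669, Add(17, Pow(36, Rational(1, 2)))) = Add(9669, Add(17, 6)) = Add(9669, 23) = 9692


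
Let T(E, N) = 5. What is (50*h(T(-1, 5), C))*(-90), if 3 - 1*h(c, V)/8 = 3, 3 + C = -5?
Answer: 0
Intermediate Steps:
C = -8 (C = -3 - 5 = -8)
h(c, V) = 0 (h(c, V) = 24 - 8*3 = 24 - 24 = 0)
(50*h(T(-1, 5), C))*(-90) = (50*0)*(-90) = 0*(-90) = 0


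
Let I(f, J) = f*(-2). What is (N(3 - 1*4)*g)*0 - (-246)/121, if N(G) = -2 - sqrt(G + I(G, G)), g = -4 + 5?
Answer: 246/121 ≈ 2.0331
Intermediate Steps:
g = 1
I(f, J) = -2*f
N(G) = -2 - sqrt(-G) (N(G) = -2 - sqrt(G - 2*G) = -2 - sqrt(-G))
(N(3 - 1*4)*g)*0 - (-246)/121 = ((-2 - sqrt(-(3 - 1*4)))*1)*0 - (-246)/121 = ((-2 - sqrt(-(3 - 4)))*1)*0 - (-246)/121 = ((-2 - sqrt(-1*(-1)))*1)*0 - 1*(-246/121) = ((-2 - sqrt(1))*1)*0 + 246/121 = ((-2 - 1*1)*1)*0 + 246/121 = ((-2 - 1)*1)*0 + 246/121 = -3*1*0 + 246/121 = -3*0 + 246/121 = 0 + 246/121 = 246/121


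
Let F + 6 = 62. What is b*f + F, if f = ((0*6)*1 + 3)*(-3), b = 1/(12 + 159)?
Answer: 1063/19 ≈ 55.947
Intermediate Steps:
F = 56 (F = -6 + 62 = 56)
b = 1/171 ≈ 0.0058480
f = -9 (f = (0*1 + 3)*(-3) = (0 + 3)*(-3) = 3*(-3) = -9)
b*f + F = (1/171)*(-9) + 56 = -1/19 + 56 = 1063/19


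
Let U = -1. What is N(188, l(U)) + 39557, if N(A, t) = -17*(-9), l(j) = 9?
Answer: 39710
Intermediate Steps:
N(A, t) = 153
N(188, l(U)) + 39557 = 153 + 39557 = 39710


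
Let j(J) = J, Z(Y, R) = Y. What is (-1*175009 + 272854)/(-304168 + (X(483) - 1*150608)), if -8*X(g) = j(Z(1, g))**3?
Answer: -782760/3638209 ≈ -0.21515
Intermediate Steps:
X(g) = -1/8 (X(g) = -1/8*1**3 = -1/8*1 = -1/8)
(-1*175009 + 272854)/(-304168 + (X(483) - 1*150608)) = (-1*175009 + 272854)/(-304168 + (-1/8 - 1*150608)) = (-175009 + 272854)/(-304168 + (-1/8 - 150608)) = 97845/(-304168 - 1204865/8) = 97845/(-3638209/8) = 97845*(-8/3638209) = -782760/3638209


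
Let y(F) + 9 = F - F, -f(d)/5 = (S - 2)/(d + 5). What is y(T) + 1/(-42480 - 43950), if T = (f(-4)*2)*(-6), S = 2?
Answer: -777871/86430 ≈ -9.0000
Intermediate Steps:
f(d) = 0 (f(d) = -5*(2 - 2)/(d + 5) = -0/(5 + d) = -5*0 = 0)
T = 0 (T = (0*2)*(-6) = 0*(-6) = 0)
y(F) = -9 (y(F) = -9 + (F - F) = -9 + 0 = -9)
y(T) + 1/(-42480 - 43950) = -9 + 1/(-42480 - 43950) = -9 + 1/(-86430) = -9 - 1/86430 = -777871/86430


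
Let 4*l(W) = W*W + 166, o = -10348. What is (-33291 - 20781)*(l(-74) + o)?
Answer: 483268500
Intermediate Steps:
l(W) = 83/2 + W²/4 (l(W) = (W*W + 166)/4 = (W² + 166)/4 = (166 + W²)/4 = 83/2 + W²/4)
(-33291 - 20781)*(l(-74) + o) = (-33291 - 20781)*((83/2 + (¼)*(-74)²) - 10348) = -54072*((83/2 + (¼)*5476) - 10348) = -54072*((83/2 + 1369) - 10348) = -54072*(2821/2 - 10348) = -54072*(-17875/2) = 483268500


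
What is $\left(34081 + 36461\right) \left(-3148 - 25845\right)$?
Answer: $-2045224206$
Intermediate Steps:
$\left(34081 + 36461\right) \left(-3148 - 25845\right) = 70542 \left(-28993\right) = -2045224206$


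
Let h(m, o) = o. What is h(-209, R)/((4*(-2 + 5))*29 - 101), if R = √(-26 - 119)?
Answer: I*√145/247 ≈ 0.048751*I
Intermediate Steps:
R = I*√145 (R = √(-145) = I*√145 ≈ 12.042*I)
h(-209, R)/((4*(-2 + 5))*29 - 101) = (I*√145)/((4*(-2 + 5))*29 - 101) = (I*√145)/((4*3)*29 - 101) = (I*√145)/(12*29 - 101) = (I*√145)/(348 - 101) = (I*√145)/247 = (I*√145)*(1/247) = I*√145/247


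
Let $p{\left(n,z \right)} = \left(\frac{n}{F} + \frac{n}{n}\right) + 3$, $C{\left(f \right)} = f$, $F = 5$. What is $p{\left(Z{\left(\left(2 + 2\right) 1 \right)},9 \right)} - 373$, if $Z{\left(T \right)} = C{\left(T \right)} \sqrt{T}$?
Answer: $- \frac{1837}{5} \approx -367.4$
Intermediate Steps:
$Z{\left(T \right)} = T^{\frac{3}{2}}$ ($Z{\left(T \right)} = T \sqrt{T} = T^{\frac{3}{2}}$)
$p{\left(n,z \right)} = 4 + \frac{n}{5}$ ($p{\left(n,z \right)} = \left(\frac{n}{5} + \frac{n}{n}\right) + 3 = \left(n \frac{1}{5} + 1\right) + 3 = \left(\frac{n}{5} + 1\right) + 3 = \left(1 + \frac{n}{5}\right) + 3 = 4 + \frac{n}{5}$)
$p{\left(Z{\left(\left(2 + 2\right) 1 \right)},9 \right)} - 373 = \left(4 + \frac{\left(\left(2 + 2\right) 1\right)^{\frac{3}{2}}}{5}\right) - 373 = \left(4 + \frac{\left(4 \cdot 1\right)^{\frac{3}{2}}}{5}\right) - 373 = \left(4 + \frac{4^{\frac{3}{2}}}{5}\right) - 373 = \left(4 + \frac{1}{5} \cdot 8\right) - 373 = \left(4 + \frac{8}{5}\right) - 373 = \frac{28}{5} - 373 = - \frac{1837}{5}$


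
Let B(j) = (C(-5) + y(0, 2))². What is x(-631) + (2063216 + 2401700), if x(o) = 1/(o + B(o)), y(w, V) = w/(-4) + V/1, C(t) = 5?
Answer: 2598581111/582 ≈ 4.4649e+6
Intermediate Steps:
y(w, V) = V - w/4 (y(w, V) = w*(-¼) + V*1 = -w/4 + V = V - w/4)
B(j) = 49 (B(j) = (5 + (2 - ¼*0))² = (5 + (2 + 0))² = (5 + 2)² = 7² = 49)
x(o) = 1/(49 + o) (x(o) = 1/(o + 49) = 1/(49 + o))
x(-631) + (2063216 + 2401700) = 1/(49 - 631) + (2063216 + 2401700) = 1/(-582) + 4464916 = -1/582 + 4464916 = 2598581111/582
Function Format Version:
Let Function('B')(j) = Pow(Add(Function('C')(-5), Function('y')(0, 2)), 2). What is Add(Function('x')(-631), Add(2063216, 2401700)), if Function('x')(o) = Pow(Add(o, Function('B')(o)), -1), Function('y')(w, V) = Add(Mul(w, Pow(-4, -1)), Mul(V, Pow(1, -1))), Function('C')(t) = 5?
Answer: Rational(2598581111, 582) ≈ 4.4649e+6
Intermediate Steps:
Function('y')(w, V) = Add(V, Mul(Rational(-1, 4), w)) (Function('y')(w, V) = Add(Mul(w, Rational(-1, 4)), Mul(V, 1)) = Add(Mul(Rational(-1, 4), w), V) = Add(V, Mul(Rational(-1, 4), w)))
Function('B')(j) = 49 (Function('B')(j) = Pow(Add(5, Add(2, Mul(Rational(-1, 4), 0))), 2) = Pow(Add(5, Add(2, 0)), 2) = Pow(Add(5, 2), 2) = Pow(7, 2) = 49)
Function('x')(o) = Pow(Add(49, o), -1) (Function('x')(o) = Pow(Add(o, 49), -1) = Pow(Add(49, o), -1))
Add(Function('x')(-631), Add(2063216, 2401700)) = Add(Pow(Add(49, -631), -1), Add(2063216, 2401700)) = Add(Pow(-582, -1), 4464916) = Add(Rational(-1, 582), 4464916) = Rational(2598581111, 582)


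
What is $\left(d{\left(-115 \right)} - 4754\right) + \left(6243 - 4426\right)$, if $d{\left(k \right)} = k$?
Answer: $-3052$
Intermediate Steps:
$\left(d{\left(-115 \right)} - 4754\right) + \left(6243 - 4426\right) = \left(-115 - 4754\right) + \left(6243 - 4426\right) = -4869 + 1817 = -3052$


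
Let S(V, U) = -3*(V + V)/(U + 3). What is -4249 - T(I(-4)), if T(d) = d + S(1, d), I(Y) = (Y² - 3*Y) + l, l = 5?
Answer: -25691/6 ≈ -4281.8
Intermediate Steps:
I(Y) = 5 + Y² - 3*Y (I(Y) = (Y² - 3*Y) + 5 = 5 + Y² - 3*Y)
S(V, U) = -6*V/(3 + U) (S(V, U) = -3*2*V/(3 + U) = -6*V/(3 + U))
T(d) = d - 6/(3 + d) (T(d) = d - 6*1/(3 + d) = d - 6/(3 + d))
-4249 - T(I(-4)) = -4249 - (-6 + (5 + (-4)² - 3*(-4))*(3 + (5 + (-4)² - 3*(-4))))/(3 + (5 + (-4)² - 3*(-4))) = -4249 - (-6 + (5 + 16 + 12)*(3 + (5 + 16 + 12)))/(3 + (5 + 16 + 12)) = -4249 - (-6 + 33*(3 + 33))/(3 + 33) = -4249 - (-6 + 33*36)/36 = -4249 - (-6 + 1188)/36 = -4249 - 1182/36 = -4249 - 1*197/6 = -4249 - 197/6 = -25691/6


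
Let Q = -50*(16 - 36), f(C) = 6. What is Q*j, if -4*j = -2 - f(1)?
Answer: 2000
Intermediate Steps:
Q = 1000 (Q = -50*(-20) = 1000)
j = 2 (j = -(-2 - 1*6)/4 = -(-2 - 6)/4 = -1/4*(-8) = 2)
Q*j = 1000*2 = 2000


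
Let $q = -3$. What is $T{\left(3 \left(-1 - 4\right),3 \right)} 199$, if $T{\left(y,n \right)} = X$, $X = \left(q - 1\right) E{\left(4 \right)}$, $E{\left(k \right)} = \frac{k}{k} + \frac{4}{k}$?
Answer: $-1592$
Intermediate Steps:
$E{\left(k \right)} = 1 + \frac{4}{k}$
$X = -8$ ($X = \left(-3 - 1\right) \frac{4 + 4}{4} = - 4 \cdot \frac{1}{4} \cdot 8 = \left(-4\right) 2 = -8$)
$T{\left(y,n \right)} = -8$
$T{\left(3 \left(-1 - 4\right),3 \right)} 199 = \left(-8\right) 199 = -1592$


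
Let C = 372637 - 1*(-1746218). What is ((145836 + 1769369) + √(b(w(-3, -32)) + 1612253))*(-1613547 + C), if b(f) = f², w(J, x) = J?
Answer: 967768408140 + 505308*√1612262 ≈ 9.6841e+11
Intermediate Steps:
C = 2118855 (C = 372637 + 1746218 = 2118855)
((145836 + 1769369) + √(b(w(-3, -32)) + 1612253))*(-1613547 + C) = ((145836 + 1769369) + √((-3)² + 1612253))*(-1613547 + 2118855) = (1915205 + √(9 + 1612253))*505308 = (1915205 + √1612262)*505308 = 967768408140 + 505308*√1612262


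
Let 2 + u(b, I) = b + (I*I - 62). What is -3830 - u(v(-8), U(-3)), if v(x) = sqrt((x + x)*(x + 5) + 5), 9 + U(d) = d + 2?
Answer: -3866 - sqrt(53) ≈ -3873.3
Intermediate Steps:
U(d) = -7 + d (U(d) = -9 + (d + 2) = -9 + (2 + d) = -7 + d)
v(x) = sqrt(5 + 2*x*(5 + x)) (v(x) = sqrt((2*x)*(5 + x) + 5) = sqrt(2*x*(5 + x) + 5) = sqrt(5 + 2*x*(5 + x)))
u(b, I) = -64 + b + I**2 (u(b, I) = -2 + (b + (I*I - 62)) = -2 + (b + (I**2 - 62)) = -2 + (b + (-62 + I**2)) = -2 + (-62 + b + I**2) = -64 + b + I**2)
-3830 - u(v(-8), U(-3)) = -3830 - (-64 + sqrt(5 + 2*(-8)**2 + 10*(-8)) + (-7 - 3)**2) = -3830 - (-64 + sqrt(5 + 2*64 - 80) + (-10)**2) = -3830 - (-64 + sqrt(5 + 128 - 80) + 100) = -3830 - (-64 + sqrt(53) + 100) = -3830 - (36 + sqrt(53)) = -3830 + (-36 - sqrt(53)) = -3866 - sqrt(53)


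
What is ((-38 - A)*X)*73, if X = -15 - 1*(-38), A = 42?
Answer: -134320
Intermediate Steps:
X = 23 (X = -15 + 38 = 23)
((-38 - A)*X)*73 = ((-38 - 1*42)*23)*73 = ((-38 - 42)*23)*73 = -80*23*73 = -1840*73 = -134320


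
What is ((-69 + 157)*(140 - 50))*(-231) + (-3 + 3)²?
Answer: -1829520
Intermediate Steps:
((-69 + 157)*(140 - 50))*(-231) + (-3 + 3)² = (88*90)*(-231) + 0² = 7920*(-231) + 0 = -1829520 + 0 = -1829520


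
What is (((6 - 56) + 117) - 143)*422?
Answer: -32072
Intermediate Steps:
(((6 - 56) + 117) - 143)*422 = ((-50 + 117) - 143)*422 = (67 - 143)*422 = -76*422 = -32072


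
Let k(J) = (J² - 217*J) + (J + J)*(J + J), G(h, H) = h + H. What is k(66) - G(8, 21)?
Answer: 7429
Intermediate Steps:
G(h, H) = H + h
k(J) = -217*J + 5*J² (k(J) = (J² - 217*J) + (2*J)*(2*J) = (J² - 217*J) + 4*J² = -217*J + 5*J²)
k(66) - G(8, 21) = 66*(-217 + 5*66) - (21 + 8) = 66*(-217 + 330) - 1*29 = 66*113 - 29 = 7458 - 29 = 7429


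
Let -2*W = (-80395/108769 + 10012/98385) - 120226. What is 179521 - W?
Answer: 2555620049064193/21402476130 ≈ 1.1941e+5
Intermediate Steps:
W = 1286573868269537/21402476130 (W = -((-80395/108769 + 10012/98385) - 120226)/2 = -(-6820666847/10701238065 - 120226)/2 = -½*(-1286573868269537/10701238065) = 1286573868269537/21402476130 ≈ 60113.)
179521 - W = 179521 - 1*1286573868269537/21402476130 = 179521 - 1286573868269537/21402476130 = 2555620049064193/21402476130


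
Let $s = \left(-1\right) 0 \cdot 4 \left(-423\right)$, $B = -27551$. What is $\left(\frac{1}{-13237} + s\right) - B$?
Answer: $\frac{364692586}{13237} \approx 27551.0$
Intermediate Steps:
$s = 0$ ($s = 0 \cdot 4 \left(-423\right) = 0 \left(-423\right) = 0$)
$\left(\frac{1}{-13237} + s\right) - B = \left(\frac{1}{-13237} + 0\right) - -27551 = \left(- \frac{1}{13237} + 0\right) + 27551 = - \frac{1}{13237} + 27551 = \frac{364692586}{13237}$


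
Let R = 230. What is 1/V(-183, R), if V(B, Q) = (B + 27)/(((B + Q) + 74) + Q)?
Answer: -9/4 ≈ -2.2500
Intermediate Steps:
V(B, Q) = (27 + B)/(74 + B + 2*Q) (V(B, Q) = (27 + B)/((74 + B + Q) + Q) = (27 + B)/(74 + B + 2*Q))
1/V(-183, R) = 1/((27 - 183)/(74 - 183 + 2*230)) = 1/(-156/(74 - 183 + 460)) = 1/(-156/351) = 1/((1/351)*(-156)) = 1/(-4/9) = -9/4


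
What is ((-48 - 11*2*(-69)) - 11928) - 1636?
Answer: -12094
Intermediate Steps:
((-48 - 11*2*(-69)) - 11928) - 1636 = ((-48 - 22*(-69)) - 11928) - 1636 = ((-48 + 1518) - 11928) - 1636 = (1470 - 11928) - 1636 = -10458 - 1636 = -12094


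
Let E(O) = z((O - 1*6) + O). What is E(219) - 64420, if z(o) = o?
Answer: -63988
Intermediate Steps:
E(O) = -6 + 2*O (E(O) = (O - 1*6) + O = (O - 6) + O = (-6 + O) + O = -6 + 2*O)
E(219) - 64420 = (-6 + 2*219) - 64420 = (-6 + 438) - 64420 = 432 - 64420 = -63988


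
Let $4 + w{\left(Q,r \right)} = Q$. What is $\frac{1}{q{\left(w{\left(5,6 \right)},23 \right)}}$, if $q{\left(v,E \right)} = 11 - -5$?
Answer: $\frac{1}{16} \approx 0.0625$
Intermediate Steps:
$w{\left(Q,r \right)} = -4 + Q$
$q{\left(v,E \right)} = 16$ ($q{\left(v,E \right)} = 11 + 5 = 16$)
$\frac{1}{q{\left(w{\left(5,6 \right)},23 \right)}} = \frac{1}{16}$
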